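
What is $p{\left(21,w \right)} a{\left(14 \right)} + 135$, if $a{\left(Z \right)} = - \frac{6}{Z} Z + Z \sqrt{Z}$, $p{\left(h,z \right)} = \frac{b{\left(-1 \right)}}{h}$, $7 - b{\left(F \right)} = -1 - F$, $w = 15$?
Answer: $133 + \frac{14 \sqrt{14}}{3} \approx 150.46$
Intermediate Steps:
$b{\left(F \right)} = 8 + F$ ($b{\left(F \right)} = 7 - \left(-1 - F\right) = 7 + \left(1 + F\right) = 8 + F$)
$p{\left(h,z \right)} = \frac{7}{h}$ ($p{\left(h,z \right)} = \frac{8 - 1}{h} = \frac{7}{h}$)
$a{\left(Z \right)} = -6 + Z^{\frac{3}{2}}$
$p{\left(21,w \right)} a{\left(14 \right)} + 135 = \frac{7}{21} \left(-6 + 14^{\frac{3}{2}}\right) + 135 = 7 \cdot \frac{1}{21} \left(-6 + 14 \sqrt{14}\right) + 135 = \frac{-6 + 14 \sqrt{14}}{3} + 135 = \left(-2 + \frac{14 \sqrt{14}}{3}\right) + 135 = 133 + \frac{14 \sqrt{14}}{3}$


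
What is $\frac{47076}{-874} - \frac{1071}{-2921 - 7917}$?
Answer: $- \frac{254636817}{4736206} \approx -53.764$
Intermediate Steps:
$\frac{47076}{-874} - \frac{1071}{-2921 - 7917} = 47076 \left(- \frac{1}{874}\right) - \frac{1071}{-2921 - 7917} = - \frac{23538}{437} - \frac{1071}{-10838} = - \frac{23538}{437} - - \frac{1071}{10838} = - \frac{23538}{437} + \frac{1071}{10838} = - \frac{254636817}{4736206}$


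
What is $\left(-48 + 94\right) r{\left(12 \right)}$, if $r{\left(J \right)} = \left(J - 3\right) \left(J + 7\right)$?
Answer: $7866$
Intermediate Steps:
$r{\left(J \right)} = \left(-3 + J\right) \left(7 + J\right)$
$\left(-48 + 94\right) r{\left(12 \right)} = \left(-48 + 94\right) \left(-21 + 12^{2} + 4 \cdot 12\right) = 46 \left(-21 + 144 + 48\right) = 46 \cdot 171 = 7866$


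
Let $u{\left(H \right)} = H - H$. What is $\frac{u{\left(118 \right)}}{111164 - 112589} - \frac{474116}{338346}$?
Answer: $- \frac{237058}{169173} \approx -1.4013$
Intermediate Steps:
$u{\left(H \right)} = 0$
$\frac{u{\left(118 \right)}}{111164 - 112589} - \frac{474116}{338346} = \frac{0}{111164 - 112589} - \frac{474116}{338346} = \frac{0}{111164 - 112589} - \frac{237058}{169173} = \frac{0}{-1425} - \frac{237058}{169173} = 0 \left(- \frac{1}{1425}\right) - \frac{237058}{169173} = 0 - \frac{237058}{169173} = - \frac{237058}{169173}$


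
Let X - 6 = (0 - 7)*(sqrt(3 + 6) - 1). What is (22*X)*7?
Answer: -1232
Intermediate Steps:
X = -8 (X = 6 + (0 - 7)*(sqrt(3 + 6) - 1) = 6 - 7*(sqrt(9) - 1) = 6 - 7*(3 - 1) = 6 - 7*2 = 6 - 14 = -8)
(22*X)*7 = (22*(-8))*7 = -176*7 = -1232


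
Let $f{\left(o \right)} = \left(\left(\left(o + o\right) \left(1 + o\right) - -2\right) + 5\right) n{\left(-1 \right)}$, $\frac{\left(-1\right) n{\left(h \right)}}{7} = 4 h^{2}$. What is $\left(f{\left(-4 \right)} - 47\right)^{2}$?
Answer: $837225$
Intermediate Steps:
$n{\left(h \right)} = - 28 h^{2}$ ($n{\left(h \right)} = - 7 \cdot 4 h^{2} = - 28 h^{2}$)
$f{\left(o \right)} = -196 - 56 o \left(1 + o\right)$ ($f{\left(o \right)} = \left(\left(\left(o + o\right) \left(1 + o\right) - -2\right) + 5\right) \left(- 28 \left(-1\right)^{2}\right) = \left(\left(2 o \left(1 + o\right) + 2\right) + 5\right) \left(\left(-28\right) 1\right) = \left(\left(2 o \left(1 + o\right) + 2\right) + 5\right) \left(-28\right) = \left(\left(2 + 2 o \left(1 + o\right)\right) + 5\right) \left(-28\right) = \left(7 + 2 o \left(1 + o\right)\right) \left(-28\right) = -196 - 56 o \left(1 + o\right)$)
$\left(f{\left(-4 \right)} - 47\right)^{2} = \left(\left(-196 - -224 - 56 \left(-4\right)^{2}\right) - 47\right)^{2} = \left(\left(-196 + 224 - 896\right) - 47\right)^{2} = \left(-868 - 47\right)^{2} = \left(-915\right)^{2} = 837225$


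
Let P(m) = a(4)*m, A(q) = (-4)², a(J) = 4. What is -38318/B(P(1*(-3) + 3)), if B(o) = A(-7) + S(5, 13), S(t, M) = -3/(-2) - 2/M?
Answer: -996268/451 ≈ -2209.0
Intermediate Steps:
S(t, M) = 3/2 - 2/M (S(t, M) = -3*(-½) - 2/M = 3/2 - 2/M)
A(q) = 16
P(m) = 4*m
B(o) = 451/26 (B(o) = 16 + (3/2 - 2/13) = 16 + 35/26 = 451/26)
-38318/B(P(1*(-3) + 3)) = -38318/451/26 = -38318*26/451 = -996268/451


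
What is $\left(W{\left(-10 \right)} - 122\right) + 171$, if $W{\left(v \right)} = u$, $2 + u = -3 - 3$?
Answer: $41$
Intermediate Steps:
$u = -8$ ($u = -2 - 6 = -8$)
$W{\left(v \right)} = -8$
$\left(W{\left(-10 \right)} - 122\right) + 171 = \left(-8 - 122\right) + 171 = -130 + 171 = 41$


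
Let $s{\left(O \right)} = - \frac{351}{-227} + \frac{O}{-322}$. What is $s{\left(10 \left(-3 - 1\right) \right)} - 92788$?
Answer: $- \frac{3391061985}{36547} \approx -92786.0$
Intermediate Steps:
$s{\left(O \right)} = \frac{351}{227} - \frac{O}{322}$ ($s{\left(O \right)} = \left(-351\right) \left(- \frac{1}{227}\right) + O \left(- \frac{1}{322}\right) = \frac{351}{227} - \frac{O}{322}$)
$s{\left(10 \left(-3 - 1\right) \right)} - 92788 = \left(\frac{351}{227} - \frac{10 \left(-3 - 1\right)}{322}\right) - 92788 = \left(\frac{351}{227} - \frac{10 \left(-4\right)}{322}\right) - 92788 = \left(\frac{351}{227} - - \frac{20}{161}\right) - 92788 = \left(\frac{351}{227} + \frac{20}{161}\right) - 92788 = \frac{61051}{36547} - 92788 = - \frac{3391061985}{36547}$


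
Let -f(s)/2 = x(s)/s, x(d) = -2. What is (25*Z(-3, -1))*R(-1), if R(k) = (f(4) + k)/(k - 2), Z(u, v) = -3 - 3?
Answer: 0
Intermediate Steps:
Z(u, v) = -6
f(s) = 4/s (f(s) = -(-4)/s = 4/s)
R(k) = (1 + k)/(-2 + k) (R(k) = (4/4 + k)/(k - 2) = (4*(¼) + k)/(-2 + k) = (1 + k)/(-2 + k))
(25*Z(-3, -1))*R(-1) = (25*(-6))*((1 - 1)/(-2 - 1)) = -150*0/(-3) = -(-50)*0 = -150*0 = 0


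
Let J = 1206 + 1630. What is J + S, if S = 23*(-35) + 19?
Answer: 2050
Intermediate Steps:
S = -786 (S = -805 + 19 = -786)
J = 2836
J + S = 2836 - 786 = 2050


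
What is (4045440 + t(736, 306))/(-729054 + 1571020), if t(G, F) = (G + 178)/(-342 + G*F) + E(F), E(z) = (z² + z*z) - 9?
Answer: 237956213834/47334065571 ≈ 5.0272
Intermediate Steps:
E(z) = -9 + 2*z² (E(z) = (z² + z²) - 9 = 2*z² - 9 = -9 + 2*z²)
t(G, F) = -9 + 2*F² + (178 + G)/(-342 + F*G) (t(G, F) = (G + 178)/(-342 + G*F) + (-9 + 2*F²) = (178 + G)/(-342 + F*G) + (-9 + 2*F²) = -9 + 2*F² + (178 + G)/(-342 + F*G))
(4045440 + t(736, 306))/(-729054 + 1571020) = (4045440 + (3256 + 736 - 684*306² + 306*736*(-9 + 2*306²))/(-342 + 306*736))/(-729054 + 1571020) = (4045440 + (3256 + 736 - 684*93636 + 306*736*(-9 + 2*93636))/(-342 + 225216))/841966 = (4045440 + (3256 + 736 - 64047024 + 306*736*(-9 + 187272))/224874)*(1/841966) = (4045440 + (3256 + 736 - 64047024 + 306*736*187263)/224874)*(1/841966) = (4045440 + (3256 + 736 - 64047024 + 42174623808)/224874)*(1/841966) = (4045440 + (1/224874)*42110580776)*(1/841966) = (4045440 + 21055290388/112437)*(1/841966) = (475912427668/112437)*(1/841966) = 237956213834/47334065571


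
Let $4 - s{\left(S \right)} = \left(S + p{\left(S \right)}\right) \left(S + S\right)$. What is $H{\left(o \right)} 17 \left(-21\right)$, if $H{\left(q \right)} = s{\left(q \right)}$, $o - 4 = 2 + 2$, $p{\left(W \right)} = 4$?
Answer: $67116$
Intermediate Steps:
$o = 8$ ($o = 4 + \left(2 + 2\right) = 4 + 4 = 8$)
$s{\left(S \right)} = 4 - 2 S \left(4 + S\right)$ ($s{\left(S \right)} = 4 - \left(S + 4\right) \left(S + S\right) = 4 - \left(4 + S\right) 2 S = 4 - 2 S \left(4 + S\right)$)
$H{\left(q \right)} = 4 - 8 q - 2 q^{2}$
$H{\left(o \right)} 17 \left(-21\right) = \left(4 - 64 - 2 \cdot 8^{2}\right) 17 \left(-21\right) = \left(4 - 64 - 128\right) 17 \left(-21\right) = \left(-188\right) 17 \left(-21\right) = \left(-3196\right) \left(-21\right) = 67116$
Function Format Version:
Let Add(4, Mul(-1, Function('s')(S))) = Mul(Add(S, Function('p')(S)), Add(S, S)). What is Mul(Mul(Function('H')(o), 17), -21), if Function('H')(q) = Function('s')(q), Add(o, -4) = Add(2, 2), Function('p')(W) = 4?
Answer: 67116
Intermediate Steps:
o = 8 (o = Add(4, Add(2, 2)) = Add(4, 4) = 8)
Function('s')(S) = Add(4, Mul(-2, S, Add(4, S))) (Function('s')(S) = Add(4, Mul(-1, Mul(Add(S, 4), Add(S, S)))) = Add(4, Mul(-1, Mul(Add(4, S), Mul(2, S)))) = Add(4, Mul(-1, Mul(2, S, Add(4, S)))) = Add(4, Mul(-2, S, Add(4, S))))
Function('H')(q) = Add(4, Mul(-8, q), Mul(-2, Pow(q, 2)))
Mul(Mul(Function('H')(o), 17), -21) = Mul(Mul(Add(4, Mul(-8, 8), Mul(-2, Pow(8, 2))), 17), -21) = Mul(Mul(Add(4, -64, Mul(-2, 64)), 17), -21) = Mul(Mul(Add(4, -64, -128), 17), -21) = Mul(Mul(-188, 17), -21) = Mul(-3196, -21) = 67116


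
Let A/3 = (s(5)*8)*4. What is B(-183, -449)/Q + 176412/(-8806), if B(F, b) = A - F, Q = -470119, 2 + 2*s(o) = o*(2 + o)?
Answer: -41475096615/2069933957 ≈ -20.037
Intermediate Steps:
s(o) = -1 + o*(2 + o)/2 (s(o) = -1 + (o*(2 + o))/2 = -1 + o*(2 + o)/2)
A = 1584 (A = 3*(((-1 + 5 + (½)*5²)*8)*4) = 3*(((-1 + 5 + (½)*25)*8)*4) = 3*(((-1 + 5 + 25/2)*8)*4) = 3*(((33/2)*8)*4) = 3*(132*4) = 3*528 = 1584)
B(F, b) = 1584 - F
B(-183, -449)/Q + 176412/(-8806) = (1584 - 1*(-183))/(-470119) + 176412/(-8806) = (1584 + 183)*(-1/470119) + 176412*(-1/8806) = 1767*(-1/470119) - 88206/4403 = -1767/470119 - 88206/4403 = -41475096615/2069933957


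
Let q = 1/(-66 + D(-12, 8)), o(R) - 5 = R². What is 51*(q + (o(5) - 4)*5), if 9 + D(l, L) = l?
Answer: 192253/29 ≈ 6629.4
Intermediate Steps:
D(l, L) = -9 + l
o(R) = 5 + R²
q = -1/87 (q = 1/(-66 + (-9 - 12)) = 1/(-66 - 21) = 1/(-87) = -1/87 ≈ -0.011494)
51*(q + (o(5) - 4)*5) = 51*(-1/87 + ((5 + 5²) - 4)*5) = 51*(-1/87 + ((5 + 25) - 4)*5) = 51*(-1/87 + (30 - 4)*5) = 51*(-1/87 + 26*5) = 51*(-1/87 + 130) = 51*(11309/87) = 192253/29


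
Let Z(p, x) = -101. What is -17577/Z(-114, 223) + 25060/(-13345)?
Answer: 46406801/269569 ≈ 172.15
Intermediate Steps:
-17577/Z(-114, 223) + 25060/(-13345) = -17577/(-101) + 25060/(-13345) = -17577*(-1/101) + 25060*(-1/13345) = 17577/101 - 5012/2669 = 46406801/269569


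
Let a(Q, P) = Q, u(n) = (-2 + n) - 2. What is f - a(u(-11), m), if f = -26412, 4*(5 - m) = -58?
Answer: -26397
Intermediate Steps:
m = 39/2 (m = 5 - ¼*(-58) = 5 + 29/2 = 39/2 ≈ 19.500)
u(n) = -4 + n
f - a(u(-11), m) = -26412 - (-4 - 11) = -26412 - 1*(-15) = -26412 + 15 = -26397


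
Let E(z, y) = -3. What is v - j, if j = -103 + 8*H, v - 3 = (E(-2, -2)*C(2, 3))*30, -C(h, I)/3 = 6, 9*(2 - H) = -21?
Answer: 5074/3 ≈ 1691.3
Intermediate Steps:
H = 13/3 (H = 2 - ⅑*(-21) = 2 + 7/3 = 13/3 ≈ 4.3333)
C(h, I) = -18 (C(h, I) = -3*6 = -18)
v = 1623 (v = 3 - 3*(-18)*30 = 3 + 54*30 = 3 + 1620 = 1623)
j = -205/3 (j = -103 + 8*(13/3) = -103 + 104/3 = -205/3 ≈ -68.333)
v - j = 1623 - 1*(-205/3) = 1623 + 205/3 = 5074/3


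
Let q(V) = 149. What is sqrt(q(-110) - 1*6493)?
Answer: 2*I*sqrt(1586) ≈ 79.649*I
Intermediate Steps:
sqrt(q(-110) - 1*6493) = sqrt(149 - 1*6493) = sqrt(149 - 6493) = sqrt(-6344) = 2*I*sqrt(1586)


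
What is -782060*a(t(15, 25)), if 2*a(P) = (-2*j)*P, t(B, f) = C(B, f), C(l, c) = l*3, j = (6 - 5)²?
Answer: 35192700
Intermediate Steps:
j = 1 (j = 1² = 1)
C(l, c) = 3*l
t(B, f) = 3*B
a(P) = -P (a(P) = ((-2*1)*P)/2 = (-2*P)/2 = -P)
-782060*a(t(15, 25)) = -782060*(-3*15) = -782060*(-1*45) = -782060/(1/(-45)) = -782060/(-1/45) = -782060*(-45) = 35192700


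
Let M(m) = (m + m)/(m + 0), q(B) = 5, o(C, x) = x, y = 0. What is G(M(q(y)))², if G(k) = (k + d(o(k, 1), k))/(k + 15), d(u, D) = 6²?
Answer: 1444/289 ≈ 4.9965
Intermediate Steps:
d(u, D) = 36
M(m) = 2 (M(m) = (2*m)/m = 2)
G(k) = (36 + k)/(15 + k) (G(k) = (k + 36)/(k + 15) = (36 + k)/(15 + k))
G(M(q(y)))² = ((36 + 2)/(15 + 2))² = (38/17)² = 1444/289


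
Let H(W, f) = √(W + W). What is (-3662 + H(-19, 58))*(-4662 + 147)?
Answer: 16533930 - 4515*I*√38 ≈ 1.6534e+7 - 27832.0*I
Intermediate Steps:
H(W, f) = √2*√W (H(W, f) = √(2*W) = √2*√W)
(-3662 + H(-19, 58))*(-4662 + 147) = (-3662 + √2*√(-19))*(-4662 + 147) = (-3662 + √2*(I*√19))*(-4515) = (-3662 + I*√38)*(-4515) = 16533930 - 4515*I*√38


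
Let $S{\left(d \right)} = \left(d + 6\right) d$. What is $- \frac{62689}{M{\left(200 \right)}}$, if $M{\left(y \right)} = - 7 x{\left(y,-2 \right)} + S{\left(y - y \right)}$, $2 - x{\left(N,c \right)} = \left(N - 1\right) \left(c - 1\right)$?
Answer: $\frac{62689}{4193} \approx 14.951$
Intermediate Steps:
$x{\left(N,c \right)} = 2 - \left(-1 + N\right) \left(-1 + c\right)$ ($x{\left(N,c \right)} = 2 - \left(N - 1\right) \left(c - 1\right) = 2 - \left(-1 + N\right) \left(-1 + c\right)$)
$S{\left(d \right)} = d \left(6 + d\right)$ ($S{\left(d \right)} = \left(6 + d\right) d = d \left(6 + d\right)$)
$M{\left(y \right)} = 7 - 21 y$ ($M{\left(y \right)} = - 7 \left(1 + y - 2 - y \left(-2\right)\right) + \left(y - y\right) \left(6 + \left(y - y\right)\right) = - 7 \left(1 + y - 2 + 2 y\right) + 0 \left(6 + 0\right) = - 7 \left(-1 + 3 y\right) + 0 \cdot 6 = \left(7 - 21 y\right) + 0 = 7 - 21 y$)
$- \frac{62689}{M{\left(200 \right)}} = - \frac{62689}{7 - 4200} = - \frac{62689}{-4193} = \left(-62689\right) \left(- \frac{1}{4193}\right) = \frac{62689}{4193}$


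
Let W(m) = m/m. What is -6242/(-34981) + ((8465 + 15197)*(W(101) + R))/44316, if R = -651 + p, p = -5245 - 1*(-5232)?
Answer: -91417003219/258369666 ≈ -353.82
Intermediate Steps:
W(m) = 1
p = -13 (p = -5245 + 5232 = -13)
R = -664 (R = -651 - 13 = -664)
-6242/(-34981) + ((8465 + 15197)*(W(101) + R))/44316 = -6242/(-34981) + ((8465 + 15197)*(1 - 664))/44316 = -6242*(-1/34981) + (23662*(-663))*(1/44316) = 6242/34981 - 15687906*1/44316 = 6242/34981 - 2614651/7386 = -91417003219/258369666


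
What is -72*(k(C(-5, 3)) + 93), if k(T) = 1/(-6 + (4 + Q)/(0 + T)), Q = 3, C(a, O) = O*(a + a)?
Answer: -1249992/187 ≈ -6684.4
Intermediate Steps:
C(a, O) = 2*O*a (C(a, O) = O*(2*a) = 2*O*a)
k(T) = 1/(-6 + 7/T) (k(T) = 1/(-6 + (4 + 3)/(0 + T)) = 1/(-6 + 7/T))
-72*(k(C(-5, 3)) + 93) = -72*((2*3*(-5))/(7 - 12*3*(-5)) + 93) = -72*(-30/(7 - 6*(-30)) + 93) = -72*(-30/(7 + 180) + 93) = -72*(-30/187 + 93) = -72*17361/187 = -1249992/187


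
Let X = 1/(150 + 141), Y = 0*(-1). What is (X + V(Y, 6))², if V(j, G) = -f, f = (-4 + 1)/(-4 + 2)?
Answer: 758641/338724 ≈ 2.2397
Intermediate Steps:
f = 3/2 (f = -3/(-2) = -3*(-½) = 3/2 ≈ 1.5000)
Y = 0
V(j, G) = -3/2 (V(j, G) = -1*3/2 = -3/2)
X = 1/291 ≈ 0.0034364
(X + V(Y, 6))² = (1/291 - 3/2)² = (-871/582)² = 758641/338724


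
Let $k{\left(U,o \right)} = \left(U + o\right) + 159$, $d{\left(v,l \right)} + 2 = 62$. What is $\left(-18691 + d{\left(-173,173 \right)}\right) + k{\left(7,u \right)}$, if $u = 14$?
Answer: $-18451$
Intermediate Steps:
$d{\left(v,l \right)} = 60$ ($d{\left(v,l \right)} = -2 + 62 = 60$)
$k{\left(U,o \right)} = 159 + U + o$
$\left(-18691 + d{\left(-173,173 \right)}\right) + k{\left(7,u \right)} = \left(-18691 + 60\right) + \left(159 + 7 + 14\right) = -18631 + 180 = -18451$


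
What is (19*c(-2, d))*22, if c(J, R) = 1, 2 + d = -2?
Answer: 418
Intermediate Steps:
d = -4 (d = -2 - 2 = -4)
(19*c(-2, d))*22 = (19*1)*22 = 19*22 = 418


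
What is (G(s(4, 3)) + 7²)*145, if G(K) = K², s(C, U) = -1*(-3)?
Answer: 8410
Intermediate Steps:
s(C, U) = 3
(G(s(4, 3)) + 7²)*145 = (3² + 7²)*145 = (9 + 49)*145 = 58*145 = 8410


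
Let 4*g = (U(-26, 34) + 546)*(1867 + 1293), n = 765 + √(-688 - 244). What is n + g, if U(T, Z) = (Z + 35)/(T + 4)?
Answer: 4725900/11 + 2*I*√233 ≈ 4.2963e+5 + 30.529*I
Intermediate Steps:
n = 765 + 2*I*√233 (n = 765 + √(-932) = 765 + 2*I*√233 ≈ 765.0 + 30.529*I)
U(T, Z) = (35 + Z)/(4 + T)
g = 4717485/11 (g = (((35 + 34)/(4 - 26) + 546)*(1867 + 1293))/4 = ((69/(-22) + 546)*3160)/4 = ((-1/22*69 + 546)*3160)/4 = ((-69/22 + 546)*3160)/4 = ((11943/22)*3160)/4 = (¼)*(18869940/11) = 4717485/11 ≈ 4.2886e+5)
n + g = (765 + 2*I*√233) + 4717485/11 = 4725900/11 + 2*I*√233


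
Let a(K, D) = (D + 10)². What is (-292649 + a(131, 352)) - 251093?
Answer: -412698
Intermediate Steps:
a(K, D) = (10 + D)²
(-292649 + a(131, 352)) - 251093 = (-292649 + (10 + 352)²) - 251093 = (-292649 + 362²) - 251093 = (-292649 + 131044) - 251093 = -161605 - 251093 = -412698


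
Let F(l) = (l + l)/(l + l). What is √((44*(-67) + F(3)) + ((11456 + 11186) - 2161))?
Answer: √17534 ≈ 132.42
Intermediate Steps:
F(l) = 1 (F(l) = (2*l)/((2*l)) = (2*l)*(1/(2*l)) = 1)
√((44*(-67) + F(3)) + ((11456 + 11186) - 2161)) = √((44*(-67) + 1) + ((11456 + 11186) - 2161)) = √((-2948 + 1) + (22642 - 2161)) = √(-2947 + 20481) = √17534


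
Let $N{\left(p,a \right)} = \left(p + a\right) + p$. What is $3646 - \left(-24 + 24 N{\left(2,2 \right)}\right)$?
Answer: $3526$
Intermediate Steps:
$N{\left(p,a \right)} = a + 2 p$ ($N{\left(p,a \right)} = \left(a + p\right) + p = a + 2 p$)
$3646 - \left(-24 + 24 N{\left(2,2 \right)}\right) = 3646 + \left(- 24 \left(2 + 2 \cdot 2\right) + 24\right) = 3646 + \left(- 24 \left(2 + 4\right) + 24\right) = 3646 + \left(\left(-24\right) 6 + 24\right) = 3646 + \left(-144 + 24\right) = 3646 - 120 = 3526$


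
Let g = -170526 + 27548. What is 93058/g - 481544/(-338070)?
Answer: 9347519993/12084143115 ≈ 0.77354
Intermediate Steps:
g = -142978
93058/g - 481544/(-338070) = 93058/(-142978) - 481544/(-338070) = 93058*(-1/142978) - 481544*(-1/338070) = -46529/71489 + 240772/169035 = 9347519993/12084143115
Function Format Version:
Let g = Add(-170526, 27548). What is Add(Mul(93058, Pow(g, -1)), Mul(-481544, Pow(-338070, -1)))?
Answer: Rational(9347519993, 12084143115) ≈ 0.77354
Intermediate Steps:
g = -142978
Add(Mul(93058, Pow(g, -1)), Mul(-481544, Pow(-338070, -1))) = Add(Mul(93058, Pow(-142978, -1)), Mul(-481544, Pow(-338070, -1))) = Add(Mul(93058, Rational(-1, 142978)), Mul(-481544, Rational(-1, 338070))) = Add(Rational(-46529, 71489), Rational(240772, 169035)) = Rational(9347519993, 12084143115)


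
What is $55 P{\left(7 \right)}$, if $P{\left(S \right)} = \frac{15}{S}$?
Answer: $\frac{825}{7} \approx 117.86$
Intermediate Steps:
$55 P{\left(7 \right)} = 55 \cdot \frac{15}{7} = \frac{825}{7}$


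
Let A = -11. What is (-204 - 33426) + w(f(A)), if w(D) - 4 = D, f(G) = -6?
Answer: -33632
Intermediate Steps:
w(D) = 4 + D
(-204 - 33426) + w(f(A)) = (-204 - 33426) + (4 - 6) = -33630 - 2 = -33632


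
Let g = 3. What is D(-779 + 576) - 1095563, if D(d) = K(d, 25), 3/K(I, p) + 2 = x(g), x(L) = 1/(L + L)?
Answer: -12051211/11 ≈ -1.0956e+6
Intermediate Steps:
x(L) = 1/(2*L)
K(I, p) = -18/11 (K(I, p) = 3/(-2 + (½)/3) = 3/(-2 + (½)*(⅓)) = 3/(-2 + ⅙) = 3/(-11/6) = 3*(-6/11) = -18/11)
D(d) = -18/11
D(-779 + 576) - 1095563 = -18/11 - 1095563 = -12051211/11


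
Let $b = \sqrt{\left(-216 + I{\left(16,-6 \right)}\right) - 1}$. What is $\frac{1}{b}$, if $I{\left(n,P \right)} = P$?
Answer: $- \frac{i \sqrt{223}}{223} \approx - 0.066965 i$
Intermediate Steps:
$b = i \sqrt{223}$ ($b = \sqrt{\left(-216 - 6\right) - 1} = \sqrt{-222 - 1} = \sqrt{-223} = i \sqrt{223} \approx 14.933 i$)
$\frac{1}{b} = \frac{1}{i \sqrt{223}} = - \frac{i \sqrt{223}}{223}$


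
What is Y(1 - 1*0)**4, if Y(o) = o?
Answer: 1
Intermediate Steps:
Y(1 - 1*0)**4 = (1 - 1*0)**4 = (1 + 0)**4 = 1**4 = 1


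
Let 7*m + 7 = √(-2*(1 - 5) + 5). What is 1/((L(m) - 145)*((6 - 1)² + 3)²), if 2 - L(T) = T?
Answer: -71/7904184 + √13/110658576 ≈ -8.9500e-6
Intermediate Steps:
m = -1 + √13/7 (m = -1 + √(-2*(1 - 5) + 5)/7 = -1 + √(-2*(-4) + 5)/7 = -1 + √(8 + 5)/7 = -1 + √13/7 ≈ -0.48492)
L(T) = 2 - T
1/((L(m) - 145)*((6 - 1)² + 3)²) = 1/(((2 - (-1 + √13/7)) - 145)*((6 - 1)² + 3)²) = 1/(((2 + (1 - √13/7)) - 145)*(5² + 3)²) = 1/(((3 - √13/7) - 145)*(25 + 3)²) = 1/((-142 - √13/7)*28²) = 1/((-142 - √13/7)*784) = 1/(-111328 - 112*√13)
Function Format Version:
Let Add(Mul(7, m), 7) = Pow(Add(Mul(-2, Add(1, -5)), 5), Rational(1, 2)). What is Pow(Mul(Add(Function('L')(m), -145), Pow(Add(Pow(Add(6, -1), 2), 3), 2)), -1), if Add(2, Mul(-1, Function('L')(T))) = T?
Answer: Add(Rational(-71, 7904184), Mul(Rational(1, 110658576), Pow(13, Rational(1, 2)))) ≈ -8.9500e-6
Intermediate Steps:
m = Add(-1, Mul(Rational(1, 7), Pow(13, Rational(1, 2)))) (m = Add(-1, Mul(Rational(1, 7), Pow(Add(Mul(-2, Add(1, -5)), 5), Rational(1, 2)))) = Add(-1, Mul(Rational(1, 7), Pow(Add(Mul(-2, -4), 5), Rational(1, 2)))) = Add(-1, Mul(Rational(1, 7), Pow(Add(8, 5), Rational(1, 2)))) = Add(-1, Mul(Rational(1, 7), Pow(13, Rational(1, 2)))) ≈ -0.48492)
Function('L')(T) = Add(2, Mul(-1, T))
Pow(Mul(Add(Function('L')(m), -145), Pow(Add(Pow(Add(6, -1), 2), 3), 2)), -1) = Pow(Mul(Add(Add(2, Mul(-1, Add(-1, Mul(Rational(1, 7), Pow(13, Rational(1, 2)))))), -145), Pow(Add(Pow(Add(6, -1), 2), 3), 2)), -1) = Pow(Mul(Add(Add(2, Add(1, Mul(Rational(-1, 7), Pow(13, Rational(1, 2))))), -145), Pow(Add(Pow(5, 2), 3), 2)), -1) = Pow(Mul(Add(Add(3, Mul(Rational(-1, 7), Pow(13, Rational(1, 2)))), -145), Pow(Add(25, 3), 2)), -1) = Pow(Mul(Add(-142, Mul(Rational(-1, 7), Pow(13, Rational(1, 2)))), Pow(28, 2)), -1) = Pow(Mul(Add(-142, Mul(Rational(-1, 7), Pow(13, Rational(1, 2)))), 784), -1) = Pow(Add(-111328, Mul(-112, Pow(13, Rational(1, 2)))), -1)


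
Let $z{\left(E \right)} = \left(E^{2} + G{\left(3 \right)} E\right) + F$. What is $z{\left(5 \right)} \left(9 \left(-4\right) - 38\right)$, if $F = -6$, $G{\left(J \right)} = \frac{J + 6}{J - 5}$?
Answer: $259$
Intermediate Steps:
$G{\left(J \right)} = \frac{6 + J}{-5 + J}$
$z{\left(E \right)} = -6 + E^{2} - \frac{9 E}{2}$ ($z{\left(E \right)} = \left(E^{2} + \frac{6 + 3}{-5 + 3} E\right) - 6 = \left(E^{2} + \frac{1}{-2} \cdot 9 E\right) - 6 = \left(E^{2} + \left(- \frac{1}{2}\right) 9 E\right) - 6 = \left(E^{2} - \frac{9 E}{2}\right) - 6 = -6 + E^{2} - \frac{9 E}{2}$)
$z{\left(5 \right)} \left(9 \left(-4\right) - 38\right) = \left(-6 + 5^{2} - \frac{45}{2}\right) \left(9 \left(-4\right) - 38\right) = \left(-6 + 25 - \frac{45}{2}\right) \left(-36 - 38\right) = \left(- \frac{7}{2}\right) \left(-74\right) = 259$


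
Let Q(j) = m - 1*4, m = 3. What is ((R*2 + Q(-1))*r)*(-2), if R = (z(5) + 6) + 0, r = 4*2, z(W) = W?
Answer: -336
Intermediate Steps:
Q(j) = -1 (Q(j) = 3 - 1*4 = 3 - 4 = -1)
r = 8
R = 11 (R = (5 + 6) + 0 = 11 + 0 = 11)
((R*2 + Q(-1))*r)*(-2) = ((11*2 - 1)*8)*(-2) = ((22 - 1)*8)*(-2) = (21*8)*(-2) = 168*(-2) = -336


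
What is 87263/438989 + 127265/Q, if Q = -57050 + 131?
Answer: -50901012388/24986814891 ≈ -2.0371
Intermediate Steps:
Q = -56919
87263/438989 + 127265/Q = 87263/438989 + 127265/(-56919) = 87263*(1/438989) + 127265*(-1/56919) = 87263/438989 - 127265/56919 = -50901012388/24986814891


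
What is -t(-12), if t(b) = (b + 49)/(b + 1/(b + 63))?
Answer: 1887/611 ≈ 3.0884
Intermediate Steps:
t(b) = (49 + b)/(b + 1/(63 + b))
-t(-12) = -(3087 + (-12)² + 112*(-12))/(1 + (-12)² + 63*(-12)) = -(3087 + 144 - 1344)/(1 + 144 - 756) = -1887/(-611) = -(-1)*1887/611 = -1*(-1887/611) = 1887/611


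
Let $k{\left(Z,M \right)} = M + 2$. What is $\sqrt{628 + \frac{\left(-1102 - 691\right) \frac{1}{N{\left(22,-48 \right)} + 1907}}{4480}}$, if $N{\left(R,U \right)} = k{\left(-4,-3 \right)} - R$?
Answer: $\frac{\sqrt{174758116935990}}{527520} \approx 25.06$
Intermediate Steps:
$k{\left(Z,M \right)} = 2 + M$
$N{\left(R,U \right)} = -1 - R$ ($N{\left(R,U \right)} = \left(2 - 3\right) - R = -1 - R$)
$\sqrt{628 + \frac{\left(-1102 - 691\right) \frac{1}{N{\left(22,-48 \right)} + 1907}}{4480}} = \sqrt{628 + \frac{\left(-1102 - 691\right) \frac{1}{\left(-1 - 22\right) + 1907}}{4480}} = \sqrt{628 + - \frac{1793}{\left(-1 - 22\right) + 1907} \cdot \frac{1}{4480}} = \sqrt{628 + - \frac{1793}{-23 + 1907} \cdot \frac{1}{4480}} = \sqrt{628 + - \frac{1793}{1884} \cdot \frac{1}{4480}} = \sqrt{628 + \left(-1793\right) \frac{1}{1884} \cdot \frac{1}{4480}} = \sqrt{628 - \frac{1793}{8440320}} = \sqrt{\frac{5300519167}{8440320}} = \frac{\sqrt{174758116935990}}{527520}$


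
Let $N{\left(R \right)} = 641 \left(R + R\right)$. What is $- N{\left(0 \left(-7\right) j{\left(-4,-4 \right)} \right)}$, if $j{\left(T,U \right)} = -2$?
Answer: $0$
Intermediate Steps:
$N{\left(R \right)} = 1282 R$ ($N{\left(R \right)} = 641 \cdot 2 R = 1282 R$)
$- N{\left(0 \left(-7\right) j{\left(-4,-4 \right)} \right)} = - 1282 \cdot 0 \left(-7\right) \left(-2\right) = - 1282 \cdot 0 \left(-2\right) = - 1282 \cdot 0 = \left(-1\right) 0 = 0$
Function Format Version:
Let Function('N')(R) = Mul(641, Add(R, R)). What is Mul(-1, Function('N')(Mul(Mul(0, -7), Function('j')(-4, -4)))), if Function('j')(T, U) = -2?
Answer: 0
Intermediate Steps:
Function('N')(R) = Mul(1282, R) (Function('N')(R) = Mul(641, Mul(2, R)) = Mul(1282, R))
Mul(-1, Function('N')(Mul(Mul(0, -7), Function('j')(-4, -4)))) = Mul(-1, Mul(1282, Mul(Mul(0, -7), -2))) = Mul(-1, Mul(1282, Mul(0, -2))) = Mul(-1, Mul(1282, 0)) = Mul(-1, 0) = 0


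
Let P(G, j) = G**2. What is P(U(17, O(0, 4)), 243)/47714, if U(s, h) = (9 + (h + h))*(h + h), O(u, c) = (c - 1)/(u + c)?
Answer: 3969/763424 ≈ 0.0051989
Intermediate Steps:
O(u, c) = (-1 + c)/(c + u)
U(s, h) = 2*h*(9 + 2*h) (U(s, h) = (9 + 2*h)*(2*h) = 2*h*(9 + 2*h))
P(U(17, O(0, 4)), 243)/47714 = (2*((-1 + 4)/(4 + 0))*(9 + 2*((-1 + 4)/(4 + 0))))**2/47714 = (2*(3/4)*(9 + 2*(3/4)))**2*(1/47714) = (2*(3/4)*(9 + 3/2))**2*(1/47714) = (2*(3/4)*(21/2))**2*(1/47714) = (63/4)**2*(1/47714) = (3969/16)*(1/47714) = 3969/763424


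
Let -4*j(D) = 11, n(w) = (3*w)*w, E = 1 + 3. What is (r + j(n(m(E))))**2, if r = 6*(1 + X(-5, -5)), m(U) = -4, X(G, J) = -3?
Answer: 3481/16 ≈ 217.56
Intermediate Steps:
E = 4
n(w) = 3*w**2
j(D) = -11/4 (j(D) = -1/4*11 = -11/4)
r = -12 (r = 6*(1 - 3) = 6*(-2) = -12)
(r + j(n(m(E))))**2 = (-12 - 11/4)**2 = (-59/4)**2 = 3481/16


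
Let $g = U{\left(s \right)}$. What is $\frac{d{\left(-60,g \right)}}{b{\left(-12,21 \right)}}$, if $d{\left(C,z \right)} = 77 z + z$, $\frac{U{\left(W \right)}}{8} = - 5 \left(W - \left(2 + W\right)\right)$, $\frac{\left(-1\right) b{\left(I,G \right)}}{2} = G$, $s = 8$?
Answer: $- \frac{1040}{7} \approx -148.57$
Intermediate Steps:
$b{\left(I,G \right)} = - 2 G$
$U{\left(W \right)} = 80$ ($U{\left(W \right)} = 8 \left(- 5 \left(W - \left(2 + W\right)\right)\right) = 8 \left(\left(-5\right) \left(-2\right)\right) = 8 \cdot 10 = 80$)
$g = 80$
$d{\left(C,z \right)} = 78 z$
$\frac{d{\left(-60,g \right)}}{b{\left(-12,21 \right)}} = \frac{78 \cdot 80}{\left(-2\right) 21} = \frac{6240}{-42} = 6240 \left(- \frac{1}{42}\right) = - \frac{1040}{7}$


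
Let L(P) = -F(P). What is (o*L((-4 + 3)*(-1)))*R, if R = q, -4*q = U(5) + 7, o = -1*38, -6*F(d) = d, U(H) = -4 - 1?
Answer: 19/6 ≈ 3.1667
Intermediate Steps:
U(H) = -5
F(d) = -d/6
o = -38
q = -½ (q = -(-5 + 7)/4 = -¼*2 = -½ ≈ -0.50000)
L(P) = P/6 (L(P) = -(-1)*P/6 = P/6)
R = -½ ≈ -0.50000
(o*L((-4 + 3)*(-1)))*R = -19*(-4 + 3)*(-1)/3*(-½) = -19*(-1*(-1))/3*(-½) = -19/3*(-½) = 19/6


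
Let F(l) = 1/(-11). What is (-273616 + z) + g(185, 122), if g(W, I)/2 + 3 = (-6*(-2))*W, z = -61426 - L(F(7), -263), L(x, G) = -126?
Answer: -330482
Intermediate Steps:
F(l) = -1/11
z = -61300 (z = -61426 - 1*(-126) = -61426 + 126 = -61300)
g(W, I) = -6 + 24*W (g(W, I) = -6 + 2*((-6*(-2))*W) = -6 + 2*(12*W) = -6 + 24*W)
(-273616 + z) + g(185, 122) = (-273616 - 61300) + (-6 + 24*185) = -334916 + (-6 + 4440) = -334916 + 4434 = -330482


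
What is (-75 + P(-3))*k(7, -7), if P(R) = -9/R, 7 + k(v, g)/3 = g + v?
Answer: 1512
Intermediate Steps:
k(v, g) = -21 + 3*g + 3*v (k(v, g) = -21 + 3*(g + v) = -21 + (3*g + 3*v) = -21 + 3*g + 3*v)
(-75 + P(-3))*k(7, -7) = (-75 - 9/(-3))*(-21 + 3*(-7) + 3*7) = (-75 - 9*(-⅓))*(-21 - 21 + 21) = (-75 + 3)*(-21) = -72*(-21) = 1512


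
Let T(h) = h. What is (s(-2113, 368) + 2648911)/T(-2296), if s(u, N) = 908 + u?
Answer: -1323853/1148 ≈ -1153.2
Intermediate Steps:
(s(-2113, 368) + 2648911)/T(-2296) = ((908 - 2113) + 2648911)/(-2296) = (-1205 + 2648911)*(-1/2296) = 2647706*(-1/2296) = -1323853/1148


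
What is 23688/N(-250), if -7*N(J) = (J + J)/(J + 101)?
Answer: -6176646/125 ≈ -49413.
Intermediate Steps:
N(J) = -2*J/(7*(101 + J)) (N(J) = -(J + J)/(7*(J + 101)) = -2*J/(7*(101 + J)))
23688/N(-250) = 23688/((-2*(-250)/(707 + 7*(-250)))) = 23688/((-2*(-250)/(707 - 1750))) = 23688/((-2*(-250)/(-1043))) = 23688/((-2*(-250)*(-1/1043))) = 23688/(-500/1043) = 23688*(-1043/500) = -6176646/125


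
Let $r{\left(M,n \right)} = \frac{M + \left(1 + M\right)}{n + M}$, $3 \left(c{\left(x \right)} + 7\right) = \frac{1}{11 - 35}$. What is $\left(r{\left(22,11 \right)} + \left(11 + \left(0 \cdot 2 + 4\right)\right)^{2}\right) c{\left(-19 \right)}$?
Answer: $- \frac{209575}{132} \approx -1587.7$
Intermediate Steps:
$c{\left(x \right)} = - \frac{505}{72}$ ($c{\left(x \right)} = -7 + \frac{1}{3 \left(11 - 35\right)} = -7 + \frac{1}{3 \left(-24\right)} = -7 + \frac{1}{3} \left(- \frac{1}{24}\right) = -7 - \frac{1}{72} = - \frac{505}{72}$)
$r{\left(M,n \right)} = \frac{1 + 2 M}{M + n}$
$\left(r{\left(22,11 \right)} + \left(11 + \left(0 \cdot 2 + 4\right)\right)^{2}\right) c{\left(-19 \right)} = \left(\frac{1 + 2 \cdot 22}{22 + 11} + \left(11 + \left(0 \cdot 2 + 4\right)\right)^{2}\right) \left(- \frac{505}{72}\right) = \left(\frac{1 + 44}{33} + \left(11 + \left(0 + 4\right)\right)^{2}\right) \left(- \frac{505}{72}\right) = \left(\frac{1}{33} \cdot 45 + \left(11 + 4\right)^{2}\right) \left(- \frac{505}{72}\right) = \left(\frac{15}{11} + 15^{2}\right) \left(- \frac{505}{72}\right) = \left(\frac{15}{11} + 225\right) \left(- \frac{505}{72}\right) = \frac{2490}{11} \left(- \frac{505}{72}\right) = - \frac{209575}{132}$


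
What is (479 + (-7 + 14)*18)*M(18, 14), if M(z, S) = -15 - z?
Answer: -19965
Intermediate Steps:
(479 + (-7 + 14)*18)*M(18, 14) = (479 + (-7 + 14)*18)*(-15 - 1*18) = (479 + 7*18)*(-15 - 18) = (479 + 126)*(-33) = 605*(-33) = -19965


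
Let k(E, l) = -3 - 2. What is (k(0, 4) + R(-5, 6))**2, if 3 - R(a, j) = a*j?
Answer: 784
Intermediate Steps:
k(E, l) = -5
R(a, j) = 3 - a*j
(k(0, 4) + R(-5, 6))**2 = (-5 + (3 - 1*(-5)*6))**2 = (-5 + (3 + 30))**2 = (-5 + 33)**2 = 28**2 = 784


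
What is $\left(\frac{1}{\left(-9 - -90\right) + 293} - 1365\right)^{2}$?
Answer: $\frac{260619439081}{139876} \approx 1.8632 \cdot 10^{6}$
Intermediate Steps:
$\left(\frac{1}{\left(-9 - -90\right) + 293} - 1365\right)^{2} = \left(\frac{1}{\left(-9 + 90\right) + 293} - 1365\right)^{2} = \left(\frac{1}{81 + 293} - 1365\right)^{2} = \left(\frac{1}{374} - 1365\right)^{2} = \left(- \frac{510509}{374}\right)^{2} = \frac{260619439081}{139876}$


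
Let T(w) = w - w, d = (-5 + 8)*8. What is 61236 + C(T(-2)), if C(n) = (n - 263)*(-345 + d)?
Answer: 145659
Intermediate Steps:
d = 24 (d = 3*8 = 24)
T(w) = 0
C(n) = 84423 - 321*n (C(n) = (n - 263)*(-345 + 24) = (-263 + n)*(-321) = 84423 - 321*n)
61236 + C(T(-2)) = 61236 + (84423 - 321*0) = 61236 + (84423 + 0) = 61236 + 84423 = 145659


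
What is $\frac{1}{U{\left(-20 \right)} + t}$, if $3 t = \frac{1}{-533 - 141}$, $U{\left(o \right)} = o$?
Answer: $- \frac{2022}{40441} \approx -0.049999$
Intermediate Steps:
$t = - \frac{1}{2022}$ ($t = \frac{1}{3 \left(-533 - 141\right)} = \frac{1}{3 \left(-674\right)} = \frac{1}{3} \left(- \frac{1}{674}\right) = - \frac{1}{2022} \approx -0.00049456$)
$\frac{1}{U{\left(-20 \right)} + t} = \frac{1}{-20 - \frac{1}{2022}} = \frac{1}{- \frac{40441}{2022}} = - \frac{2022}{40441}$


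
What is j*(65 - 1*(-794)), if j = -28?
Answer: -24052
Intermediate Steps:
j*(65 - 1*(-794)) = -28*(65 - 1*(-794)) = -28*(65 + 794) = -28*859 = -24052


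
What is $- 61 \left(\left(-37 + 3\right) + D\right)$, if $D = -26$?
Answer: $3660$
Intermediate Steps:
$- 61 \left(\left(-37 + 3\right) + D\right) = - 61 \left(\left(-37 + 3\right) - 26\right) = - 61 \left(-34 - 26\right) = \left(-61\right) \left(-60\right) = 3660$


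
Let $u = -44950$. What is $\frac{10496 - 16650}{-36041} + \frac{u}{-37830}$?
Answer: $\frac{185284877}{136343103} \approx 1.359$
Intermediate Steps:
$\frac{10496 - 16650}{-36041} + \frac{u}{-37830} = \frac{10496 - 16650}{-36041} - \frac{44950}{-37830} = \left(-6154\right) \left(- \frac{1}{36041}\right) - - \frac{4495}{3783} = \frac{6154}{36041} + \frac{4495}{3783} = \frac{185284877}{136343103}$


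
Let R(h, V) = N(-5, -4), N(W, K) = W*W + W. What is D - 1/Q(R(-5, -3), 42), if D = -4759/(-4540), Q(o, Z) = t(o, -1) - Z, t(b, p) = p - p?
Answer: 102209/95340 ≈ 1.0720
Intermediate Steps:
t(b, p) = 0
N(W, K) = W + W² (N(W, K) = W² + W = W + W²)
R(h, V) = 20 (R(h, V) = -5*(1 - 5) = -5*(-4) = 20)
Q(o, Z) = -Z (Q(o, Z) = 0 - Z = -Z)
D = 4759/4540 (D = -4759*(-1/4540) = 4759/4540 ≈ 1.0482)
D - 1/Q(R(-5, -3), 42) = 4759/4540 - 1/((-1*42)) = 4759/4540 - 1/(-42) = 4759/4540 - 1*(-1/42) = 4759/4540 + 1/42 = 102209/95340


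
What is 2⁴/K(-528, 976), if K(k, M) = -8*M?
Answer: -1/488 ≈ -0.0020492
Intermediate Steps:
2⁴/K(-528, 976) = 2⁴/((-8*976)) = 16/(-7808) = 16*(-1/7808) = -1/488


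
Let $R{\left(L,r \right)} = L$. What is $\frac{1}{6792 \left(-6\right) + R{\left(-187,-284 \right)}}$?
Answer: $- \frac{1}{40939} \approx -2.4427 \cdot 10^{-5}$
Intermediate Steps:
$\frac{1}{6792 \left(-6\right) + R{\left(-187,-284 \right)}} = \frac{1}{6792 \left(-6\right) - 187} = \frac{1}{-40752 - 187} = \frac{1}{-40939} = - \frac{1}{40939}$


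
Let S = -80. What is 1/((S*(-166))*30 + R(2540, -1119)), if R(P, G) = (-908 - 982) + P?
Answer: 1/399050 ≈ 2.5060e-6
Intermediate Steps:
R(P, G) = -1890 + P
1/((S*(-166))*30 + R(2540, -1119)) = 1/(-80*(-166)*30 + (-1890 + 2540)) = 1/(13280*30 + 650) = 1/(398400 + 650) = 1/399050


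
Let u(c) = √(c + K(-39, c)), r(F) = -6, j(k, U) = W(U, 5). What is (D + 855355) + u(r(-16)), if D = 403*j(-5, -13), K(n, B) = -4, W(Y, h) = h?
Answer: 857370 + I*√10 ≈ 8.5737e+5 + 3.1623*I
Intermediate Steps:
j(k, U) = 5
D = 2015 (D = 403*5 = 2015)
u(c) = √(-4 + c) (u(c) = √(c - 4) = √(-4 + c))
(D + 855355) + u(r(-16)) = (2015 + 855355) + √(-4 - 6) = 857370 + √(-10) = 857370 + I*√10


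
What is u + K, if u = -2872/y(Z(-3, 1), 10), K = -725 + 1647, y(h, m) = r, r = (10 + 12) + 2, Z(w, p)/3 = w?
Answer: 2407/3 ≈ 802.33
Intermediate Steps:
Z(w, p) = 3*w
r = 24 (r = 22 + 2 = 24)
y(h, m) = 24
K = 922
u = -359/3 (u = -2872/24 = -2872*1/24 = -359/3 ≈ -119.67)
u + K = -359/3 + 922 = 2407/3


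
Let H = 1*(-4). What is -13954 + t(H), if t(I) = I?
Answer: -13958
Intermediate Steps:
H = -4
-13954 + t(H) = -13954 - 4 = -13958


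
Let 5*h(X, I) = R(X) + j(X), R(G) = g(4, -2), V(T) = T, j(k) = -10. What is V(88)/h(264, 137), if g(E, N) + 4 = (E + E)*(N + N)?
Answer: -220/23 ≈ -9.5652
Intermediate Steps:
g(E, N) = -4 + 4*E*N (g(E, N) = -4 + (E + E)*(N + N) = -4 + (2*E)*(2*N) = -4 + 4*E*N)
R(G) = -36 (R(G) = -4 + 4*4*(-2) = -4 - 32 = -36)
h(X, I) = -46/5 (h(X, I) = (-36 - 10)/5 = (⅕)*(-46) = -46/5)
V(88)/h(264, 137) = 88/(-46/5) = 88*(-5/46) = -220/23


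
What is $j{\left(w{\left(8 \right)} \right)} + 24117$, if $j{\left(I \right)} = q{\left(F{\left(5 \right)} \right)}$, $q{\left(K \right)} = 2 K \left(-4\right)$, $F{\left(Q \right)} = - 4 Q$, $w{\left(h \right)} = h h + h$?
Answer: $24277$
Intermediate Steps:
$w{\left(h \right)} = h + h^{2}$ ($w{\left(h \right)} = h^{2} + h = h + h^{2}$)
$q{\left(K \right)} = - 8 K$
$j{\left(I \right)} = 160$ ($j{\left(I \right)} = - 8 \left(\left(-4\right) 5\right) = \left(-8\right) \left(-20\right) = 160$)
$j{\left(w{\left(8 \right)} \right)} + 24117 = 160 + 24117 = 24277$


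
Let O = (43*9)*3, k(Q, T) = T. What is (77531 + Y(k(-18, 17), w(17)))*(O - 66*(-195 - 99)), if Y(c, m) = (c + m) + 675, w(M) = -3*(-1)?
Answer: 1608717690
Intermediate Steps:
w(M) = 3
Y(c, m) = 675 + c + m
O = 1161 (O = 387*3 = 1161)
(77531 + Y(k(-18, 17), w(17)))*(O - 66*(-195 - 99)) = (77531 + (675 + 17 + 3))*(1161 - 66*(-195 - 99)) = (77531 + 695)*(1161 - 66*(-294)) = 78226*(1161 + 19404) = 78226*20565 = 1608717690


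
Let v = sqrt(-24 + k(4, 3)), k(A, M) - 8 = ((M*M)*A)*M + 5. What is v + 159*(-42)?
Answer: -6678 + sqrt(97) ≈ -6668.1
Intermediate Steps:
k(A, M) = 13 + A*M**3 (k(A, M) = 8 + (((M*M)*A)*M + 5) = 8 + ((M**2*A)*M + 5) = 8 + ((A*M**2)*M + 5) = 8 + (A*M**3 + 5) = 8 + (5 + A*M**3) = 13 + A*M**3)
v = sqrt(97) (v = sqrt(-24 + (13 + 4*3**3)) = sqrt(-24 + (13 + 4*27)) = sqrt(-24 + (13 + 108)) = sqrt(-24 + 121) = sqrt(97) ≈ 9.8489)
v + 159*(-42) = sqrt(97) + 159*(-42) = sqrt(97) - 6678 = -6678 + sqrt(97)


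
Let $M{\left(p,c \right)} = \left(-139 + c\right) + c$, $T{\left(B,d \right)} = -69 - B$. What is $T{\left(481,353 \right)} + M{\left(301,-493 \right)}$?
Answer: $-1675$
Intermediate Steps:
$M{\left(p,c \right)} = -139 + 2 c$
$T{\left(481,353 \right)} + M{\left(301,-493 \right)} = \left(-69 - 481\right) + \left(-139 + 2 \left(-493\right)\right) = \left(-69 - 481\right) - 1125 = -550 - 1125 = -1675$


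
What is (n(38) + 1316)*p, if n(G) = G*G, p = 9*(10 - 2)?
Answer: 198720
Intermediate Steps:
p = 72 (p = 9*8 = 72)
n(G) = G**2
(n(38) + 1316)*p = (38**2 + 1316)*72 = (1444 + 1316)*72 = 2760*72 = 198720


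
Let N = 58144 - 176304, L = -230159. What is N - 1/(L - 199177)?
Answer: -50730341759/429336 ≈ -1.1816e+5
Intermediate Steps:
N = -118160
N - 1/(L - 199177) = -118160 - 1/(-230159 - 199177) = -118160 - 1/(-429336) = -118160 - 1*(-1/429336) = -118160 + 1/429336 = -50730341759/429336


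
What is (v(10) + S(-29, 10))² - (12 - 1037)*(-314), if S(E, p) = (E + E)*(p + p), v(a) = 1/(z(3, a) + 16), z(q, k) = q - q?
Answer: 262042881/256 ≈ 1.0236e+6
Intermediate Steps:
z(q, k) = 0
v(a) = 1/16 (v(a) = 1/(0 + 16) = 1/16)
S(E, p) = 4*E*p (S(E, p) = (2*E)*(2*p) = 4*E*p)
(v(10) + S(-29, 10))² - (12 - 1037)*(-314) = (1/16 + 4*(-29)*10)² - (12 - 1037)*(-314) = (1/16 - 1160)² - (-1025)*(-314) = (-18559/16)² - 1*321850 = 344436481/256 - 321850 = 262042881/256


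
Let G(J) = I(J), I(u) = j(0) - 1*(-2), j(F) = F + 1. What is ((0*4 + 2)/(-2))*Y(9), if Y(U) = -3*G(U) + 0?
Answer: 9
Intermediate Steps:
j(F) = 1 + F
I(u) = 3 (I(u) = (1 + 0) - 1*(-2) = 1 + 2 = 3)
G(J) = 3
Y(U) = -9 (Y(U) = -3*3 + 0 = -9 + 0 = -9)
((0*4 + 2)/(-2))*Y(9) = ((0*4 + 2)/(-2))*(-9) = ((0 + 2)*(-½))*(-9) = (2*(-½))*(-9) = -1*(-9) = 9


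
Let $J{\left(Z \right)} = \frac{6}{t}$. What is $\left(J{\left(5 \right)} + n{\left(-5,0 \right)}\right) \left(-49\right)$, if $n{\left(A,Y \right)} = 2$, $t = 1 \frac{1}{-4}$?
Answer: $1078$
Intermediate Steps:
$t = - \frac{1}{4}$ ($t = 1 \left(- \frac{1}{4}\right) = - \frac{1}{4} \approx -0.25$)
$J{\left(Z \right)} = -24$ ($J{\left(Z \right)} = \frac{6}{- \frac{1}{4}} = 6 \left(-4\right) = -24$)
$\left(J{\left(5 \right)} + n{\left(-5,0 \right)}\right) \left(-49\right) = \left(-24 + 2\right) \left(-49\right) = \left(-22\right) \left(-49\right) = 1078$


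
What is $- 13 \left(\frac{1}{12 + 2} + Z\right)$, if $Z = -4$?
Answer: $\frac{715}{14} \approx 51.071$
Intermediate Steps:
$- 13 \left(\frac{1}{12 + 2} + Z\right) = - 13 \left(\frac{1}{12 + 2} - 4\right) = - 13 \left(\frac{1}{14} - 4\right) = \left(-13\right) \left(- \frac{55}{14}\right) = \frac{715}{14}$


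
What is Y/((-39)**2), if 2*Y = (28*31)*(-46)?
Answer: -19964/1521 ≈ -13.126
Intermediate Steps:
Y = -19964 (Y = ((28*31)*(-46))/2 = (868*(-46))/2 = (1/2)*(-39928) = -19964)
Y/((-39)**2) = -19964/((-39)**2) = -19964/1521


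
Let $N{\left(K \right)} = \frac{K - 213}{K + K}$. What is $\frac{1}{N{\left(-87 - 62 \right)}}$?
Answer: $\frac{149}{181} \approx 0.8232$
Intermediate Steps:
$N{\left(K \right)} = \frac{-213 + K}{2 K}$
$\frac{1}{N{\left(-87 - 62 \right)}} = \frac{1}{\frac{1}{2} \frac{1}{-87 - 62} \left(-213 - 149\right)} = \frac{1}{\frac{1}{2} \frac{1}{-149} \left(-213 - 149\right)} = \frac{1}{\frac{1}{2} \left(- \frac{1}{149}\right) \left(-362\right)} = \frac{1}{\frac{181}{149}} = \frac{149}{181}$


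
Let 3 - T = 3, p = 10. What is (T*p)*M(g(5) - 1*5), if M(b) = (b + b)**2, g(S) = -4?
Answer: 0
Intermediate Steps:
T = 0 (T = 3 - 1*3 = 3 - 3 = 0)
M(b) = 4*b**2 (M(b) = (2*b)**2 = 4*b**2)
(T*p)*M(g(5) - 1*5) = (0*10)*(4*(-4 - 1*5)**2) = 0*(4*(-4 - 5)**2) = 0*(4*(-9)**2) = 0*(4*81) = 0*324 = 0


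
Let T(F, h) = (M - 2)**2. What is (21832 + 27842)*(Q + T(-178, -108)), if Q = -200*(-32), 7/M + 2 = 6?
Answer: 2543333637/8 ≈ 3.1792e+8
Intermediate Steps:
M = 7/4 (M = 7/(-2 + 6) = 7/4 ≈ 1.7500)
Q = 6400
T(F, h) = 1/16 (T(F, h) = (7/4 - 2)**2 = (-1/4)**2 = 1/16)
(21832 + 27842)*(Q + T(-178, -108)) = (21832 + 27842)*(6400 + 1/16) = 49674*(102401/16) = 2543333637/8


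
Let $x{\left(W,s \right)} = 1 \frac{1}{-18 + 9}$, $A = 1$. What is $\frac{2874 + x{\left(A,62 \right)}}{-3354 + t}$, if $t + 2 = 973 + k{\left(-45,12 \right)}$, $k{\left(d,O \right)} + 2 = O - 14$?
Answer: $- \frac{3695}{3069} \approx -1.204$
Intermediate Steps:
$k{\left(d,O \right)} = -16 + O$ ($k{\left(d,O \right)} = -2 + \left(O - 14\right) = -2 + \left(-14 + O\right) = -16 + O$)
$t = 967$ ($t = -2 + \left(973 + \left(-16 + 12\right)\right) = -2 + \left(973 - 4\right) = -2 + 969 = 967$)
$x{\left(W,s \right)} = - \frac{1}{9}$ ($x{\left(W,s \right)} = 1 \frac{1}{-9} = 1 \left(- \frac{1}{9}\right) = - \frac{1}{9}$)
$\frac{2874 + x{\left(A,62 \right)}}{-3354 + t} = \frac{2874 - \frac{1}{9}}{-3354 + 967} = \frac{25865}{9 \left(-2387\right)} = \frac{25865}{9} \left(- \frac{1}{2387}\right) = - \frac{3695}{3069}$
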